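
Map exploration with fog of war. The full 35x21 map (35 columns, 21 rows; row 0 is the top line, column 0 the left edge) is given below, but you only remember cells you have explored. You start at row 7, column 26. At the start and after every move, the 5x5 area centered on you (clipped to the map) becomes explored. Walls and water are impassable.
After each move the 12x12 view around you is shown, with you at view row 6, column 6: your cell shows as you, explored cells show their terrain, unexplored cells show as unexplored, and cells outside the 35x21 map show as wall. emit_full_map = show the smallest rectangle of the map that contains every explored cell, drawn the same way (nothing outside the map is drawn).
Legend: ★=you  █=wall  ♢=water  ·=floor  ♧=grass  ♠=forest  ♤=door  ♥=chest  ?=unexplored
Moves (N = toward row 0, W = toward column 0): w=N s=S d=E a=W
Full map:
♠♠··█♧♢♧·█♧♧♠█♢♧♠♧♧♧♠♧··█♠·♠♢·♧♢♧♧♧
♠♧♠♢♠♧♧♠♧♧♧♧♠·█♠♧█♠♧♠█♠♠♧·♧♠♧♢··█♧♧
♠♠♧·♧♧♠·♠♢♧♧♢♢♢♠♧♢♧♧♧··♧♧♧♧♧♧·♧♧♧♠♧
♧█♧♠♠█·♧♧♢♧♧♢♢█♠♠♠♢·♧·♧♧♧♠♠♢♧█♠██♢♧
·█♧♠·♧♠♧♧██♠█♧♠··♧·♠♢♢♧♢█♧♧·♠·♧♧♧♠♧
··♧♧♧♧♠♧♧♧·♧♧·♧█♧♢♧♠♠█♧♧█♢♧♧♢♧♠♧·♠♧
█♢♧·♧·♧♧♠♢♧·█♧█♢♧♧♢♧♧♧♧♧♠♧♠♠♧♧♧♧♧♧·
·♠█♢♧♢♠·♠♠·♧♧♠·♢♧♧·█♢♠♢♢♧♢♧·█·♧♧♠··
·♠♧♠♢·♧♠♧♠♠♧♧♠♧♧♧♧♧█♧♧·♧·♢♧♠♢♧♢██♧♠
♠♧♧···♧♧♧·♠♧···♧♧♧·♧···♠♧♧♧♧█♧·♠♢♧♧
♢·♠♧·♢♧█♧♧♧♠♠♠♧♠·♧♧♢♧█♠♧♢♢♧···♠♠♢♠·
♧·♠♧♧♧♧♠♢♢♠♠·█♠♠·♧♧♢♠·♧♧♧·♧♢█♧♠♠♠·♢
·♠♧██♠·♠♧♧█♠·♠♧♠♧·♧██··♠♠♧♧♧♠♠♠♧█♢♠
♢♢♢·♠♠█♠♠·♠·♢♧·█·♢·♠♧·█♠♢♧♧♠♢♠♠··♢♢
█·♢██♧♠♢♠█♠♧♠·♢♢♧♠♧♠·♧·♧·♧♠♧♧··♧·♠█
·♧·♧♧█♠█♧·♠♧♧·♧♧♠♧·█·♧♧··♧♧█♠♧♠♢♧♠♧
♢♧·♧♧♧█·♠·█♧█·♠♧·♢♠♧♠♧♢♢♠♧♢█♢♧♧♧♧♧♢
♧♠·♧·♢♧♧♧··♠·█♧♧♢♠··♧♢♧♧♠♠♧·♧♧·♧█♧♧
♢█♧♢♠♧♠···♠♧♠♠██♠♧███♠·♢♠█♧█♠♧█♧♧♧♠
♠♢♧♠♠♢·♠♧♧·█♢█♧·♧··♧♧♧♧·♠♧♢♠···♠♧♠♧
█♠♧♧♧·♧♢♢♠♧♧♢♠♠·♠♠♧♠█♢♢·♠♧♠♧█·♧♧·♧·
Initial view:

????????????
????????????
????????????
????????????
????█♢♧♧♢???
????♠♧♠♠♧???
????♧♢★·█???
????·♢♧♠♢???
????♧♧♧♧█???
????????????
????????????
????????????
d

????????????
????????????
????????????
????????????
???█♢♧♧♢♧???
???♠♧♠♠♧♧???
???♧♢♧★█·???
???·♢♧♠♢♧???
???♧♧♧♧█♧???
????????????
????????????
????????????

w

????????????
????????????
????????????
????????????
????♧♧·♠·???
???█♢♧♧♢♧???
???♠♧♠★♧♧???
???♧♢♧·█·???
???·♢♧♠♢♧???
???♧♧♧♧█♧???
????????????
????????????

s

????????????
????????????
????????????
????♧♧·♠·???
???█♢♧♧♢♧???
???♠♧♠♠♧♧???
???♧♢♧★█·???
???·♢♧♠♢♧???
???♧♧♧♧█♧???
????????????
????????????
????????????

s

????????????
????????????
????♧♧·♠·???
???█♢♧♧♢♧???
???♠♧♠♠♧♧???
???♧♢♧·█·???
???·♢♧★♢♧???
???♧♧♧♧█♧???
????♢♧···???
????????????
????????????
????????????

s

????????????
????♧♧·♠·???
???█♢♧♧♢♧???
???♠♧♠♠♧♧???
???♧♢♧·█·???
???·♢♧♠♢♧???
???♧♧♧★█♧???
????♢♧···???
????·♧♢█♧???
????????????
????????????
????????????

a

????????????
?????♧♧·♠·??
????█♢♧♧♢♧??
????♠♧♠♠♧♧??
????♧♢♧·█·??
????·♢♧♠♢♧??
????♧♧★♧█♧??
????♢♢♧···??
????♧·♧♢█♧??
????????????
????????????
????????????

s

?????♧♧·♠·??
????█♢♧♧♢♧??
????♠♧♠♠♧♧??
????♧♢♧·█·??
????·♢♧♠♢♧??
????♧♧♧♧█♧??
????♢♢★···??
????♧·♧♢█♧??
????♠♧♧♧♠???
????????????
????????????
????????????

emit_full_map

?♧♧·♠·
█♢♧♧♢♧
♠♧♠♠♧♧
♧♢♧·█·
·♢♧♠♢♧
♧♧♧♧█♧
♢♢★···
♧·♧♢█♧
♠♧♧♧♠?

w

????????????
?????♧♧·♠·??
????█♢♧♧♢♧??
????♠♧♠♠♧♧??
????♧♢♧·█·??
????·♢♧♠♢♧??
????♧♧★♧█♧??
????♢♢♧···??
????♧·♧♢█♧??
????♠♧♧♧♠???
????????????
????????????

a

????????????
??????♧♧·♠·?
?????█♢♧♧♢♧?
?????♠♧♠♠♧♧?
????♢♧♢♧·█·?
????♧·♢♧♠♢♧?
????♠♧★♧♧█♧?
????♧♢♢♧···?
????♧♧·♧♢█♧?
?????♠♧♧♧♠??
????????????
????????????

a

????????????
???????♧♧·♠·
??????█♢♧♧♢♧
??????♠♧♠♠♧♧
????♢♢♧♢♧·█·
????·♧·♢♧♠♢♧
????·♠★♧♧♧█♧
????♠♧♢♢♧···
????♧♧♧·♧♢█♧
??????♠♧♧♧♠?
????????????
????????????

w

????????????
????????????
???????♧♧·♠·
??????█♢♧♧♢♧
????♧♧♠♧♠♠♧♧
????♢♢♧♢♧·█·
????·♧★♢♧♠♢♧
????·♠♧♧♧♧█♧
????♠♧♢♢♧···
????♧♧♧·♧♢█♧
??????♠♧♧♧♠?
????????????

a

????????????
????????????
????????♧♧·♠
???????█♢♧♧♢
????♧♧♧♠♧♠♠♧
????♠♢♢♧♢♧·█
????♧·★·♢♧♠♢
????··♠♧♧♧♧█
????█♠♧♢♢♧··
?????♧♧♧·♧♢█
???????♠♧♧♧♠
????????????

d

????????????
????????????
???????♧♧·♠·
??????█♢♧♧♢♧
???♧♧♧♠♧♠♠♧♧
???♠♢♢♧♢♧·█·
???♧·♧★♢♧♠♢♧
???··♠♧♧♧♧█♧
???█♠♧♢♢♧···
????♧♧♧·♧♢█♧
??????♠♧♧♧♠?
????????????

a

????????????
????????????
????????♧♧·♠
???????█♢♧♧♢
????♧♧♧♠♧♠♠♧
????♠♢♢♧♢♧·█
????♧·★·♢♧♠♢
????··♠♧♧♧♧█
????█♠♧♢♢♧··
?????♧♧♧·♧♢█
???????♠♧♧♧♠
????????????

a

????????????
????????????
?????????♧♧·
????????█♢♧♧
????♧♧♧♧♠♧♠♠
????♢♠♢♢♧♢♧·
????♧♧★♧·♢♧♠
????···♠♧♧♧♧
????♧█♠♧♢♢♧·
??????♧♧♧·♧♢
????????♠♧♧♧
????????????

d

????????????
????????????
????????♧♧·♠
???????█♢♧♧♢
???♧♧♧♧♠♧♠♠♧
???♢♠♢♢♧♢♧·█
???♧♧·★·♢♧♠♢
???···♠♧♧♧♧█
???♧█♠♧♢♢♧··
?????♧♧♧·♧♢█
???????♠♧♧♧♠
????????????

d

????????????
????????????
???????♧♧·♠·
??????█♢♧♧♢♧
??♧♧♧♧♠♧♠♠♧♧
??♢♠♢♢♧♢♧·█·
??♧♧·♧★♢♧♠♢♧
??···♠♧♧♧♧█♧
??♧█♠♧♢♢♧···
????♧♧♧·♧♢█♧
??????♠♧♧♧♠?
????????????

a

????????????
????????????
????????♧♧·♠
???????█♢♧♧♢
???♧♧♧♧♠♧♠♠♧
???♢♠♢♢♧♢♧·█
???♧♧·★·♢♧♠♢
???···♠♧♧♧♧█
???♧█♠♧♢♢♧··
?????♧♧♧·♧♢█
???????♠♧♧♧♠
????????????

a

????????????
????????????
?????????♧♧·
????????█♢♧♧
????♧♧♧♧♠♧♠♠
????♢♠♢♢♧♢♧·
????♧♧★♧·♢♧♠
????···♠♧♧♧♧
????♧█♠♧♢♢♧·
??????♧♧♧·♧♢
????????♠♧♧♧
????????????

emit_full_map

?????♧♧·♠·
????█♢♧♧♢♧
♧♧♧♧♠♧♠♠♧♧
♢♠♢♢♧♢♧·█·
♧♧★♧·♢♧♠♢♧
···♠♧♧♧♧█♧
♧█♠♧♢♢♧···
??♧♧♧·♧♢█♧
????♠♧♧♧♠?


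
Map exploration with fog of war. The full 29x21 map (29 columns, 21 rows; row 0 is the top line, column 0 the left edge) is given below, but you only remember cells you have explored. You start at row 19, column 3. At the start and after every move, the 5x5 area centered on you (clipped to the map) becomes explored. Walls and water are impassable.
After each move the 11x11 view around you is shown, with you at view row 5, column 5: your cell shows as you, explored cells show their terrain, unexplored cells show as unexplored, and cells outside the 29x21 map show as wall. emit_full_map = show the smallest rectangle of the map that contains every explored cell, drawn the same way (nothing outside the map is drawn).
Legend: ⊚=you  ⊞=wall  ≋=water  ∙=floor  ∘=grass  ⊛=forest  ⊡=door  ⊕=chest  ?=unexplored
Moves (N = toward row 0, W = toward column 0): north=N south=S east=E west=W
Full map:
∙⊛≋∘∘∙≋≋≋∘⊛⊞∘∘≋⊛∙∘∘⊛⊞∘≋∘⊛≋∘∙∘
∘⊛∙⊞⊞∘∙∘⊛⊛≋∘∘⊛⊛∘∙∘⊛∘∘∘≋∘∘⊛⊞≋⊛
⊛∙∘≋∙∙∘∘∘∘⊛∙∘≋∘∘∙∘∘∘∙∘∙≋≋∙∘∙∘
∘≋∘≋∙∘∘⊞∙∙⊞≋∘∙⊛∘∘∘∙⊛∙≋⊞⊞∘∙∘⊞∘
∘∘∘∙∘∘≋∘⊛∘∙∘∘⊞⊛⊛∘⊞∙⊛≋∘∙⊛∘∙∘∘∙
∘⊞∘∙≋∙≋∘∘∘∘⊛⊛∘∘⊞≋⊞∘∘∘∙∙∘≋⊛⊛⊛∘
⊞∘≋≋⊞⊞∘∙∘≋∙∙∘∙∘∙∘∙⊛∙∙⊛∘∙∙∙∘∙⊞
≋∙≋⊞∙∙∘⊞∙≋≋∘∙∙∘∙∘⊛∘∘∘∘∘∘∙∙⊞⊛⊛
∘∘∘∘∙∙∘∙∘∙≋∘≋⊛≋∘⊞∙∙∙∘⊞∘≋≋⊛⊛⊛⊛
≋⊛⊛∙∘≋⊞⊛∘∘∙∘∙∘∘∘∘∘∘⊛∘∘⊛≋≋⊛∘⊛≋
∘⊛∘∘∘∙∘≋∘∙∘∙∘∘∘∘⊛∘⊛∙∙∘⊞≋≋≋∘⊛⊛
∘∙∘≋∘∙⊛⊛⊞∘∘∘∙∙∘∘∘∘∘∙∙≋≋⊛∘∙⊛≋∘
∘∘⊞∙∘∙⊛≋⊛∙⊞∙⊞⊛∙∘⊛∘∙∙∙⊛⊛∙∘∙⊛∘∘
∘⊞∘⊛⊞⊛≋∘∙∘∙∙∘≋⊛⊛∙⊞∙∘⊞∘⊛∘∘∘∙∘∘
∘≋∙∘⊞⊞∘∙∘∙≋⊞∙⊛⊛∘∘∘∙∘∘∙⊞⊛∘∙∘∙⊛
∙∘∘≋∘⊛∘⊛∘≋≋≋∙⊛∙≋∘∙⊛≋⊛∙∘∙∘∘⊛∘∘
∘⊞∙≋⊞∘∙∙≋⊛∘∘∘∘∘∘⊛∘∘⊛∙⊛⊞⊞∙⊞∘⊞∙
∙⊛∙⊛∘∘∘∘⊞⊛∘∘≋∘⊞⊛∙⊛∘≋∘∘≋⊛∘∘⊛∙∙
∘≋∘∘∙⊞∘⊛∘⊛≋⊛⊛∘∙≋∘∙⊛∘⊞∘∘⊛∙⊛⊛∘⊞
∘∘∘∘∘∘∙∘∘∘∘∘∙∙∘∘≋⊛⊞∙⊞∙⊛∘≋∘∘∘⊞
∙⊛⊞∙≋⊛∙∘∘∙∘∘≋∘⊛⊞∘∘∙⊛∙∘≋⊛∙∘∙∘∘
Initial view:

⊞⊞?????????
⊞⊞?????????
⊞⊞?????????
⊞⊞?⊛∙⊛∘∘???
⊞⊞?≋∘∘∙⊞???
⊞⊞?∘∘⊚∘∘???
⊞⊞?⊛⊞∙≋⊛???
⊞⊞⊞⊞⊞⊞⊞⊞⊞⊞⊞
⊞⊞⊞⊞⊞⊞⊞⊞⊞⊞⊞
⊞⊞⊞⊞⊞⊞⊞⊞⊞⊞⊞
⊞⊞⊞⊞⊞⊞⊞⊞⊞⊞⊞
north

⊞⊞?????????
⊞⊞?????????
⊞⊞?????????
⊞⊞?⊞∙≋⊞∘???
⊞⊞?⊛∙⊛∘∘???
⊞⊞?≋∘⊚∙⊞???
⊞⊞?∘∘∘∘∘???
⊞⊞?⊛⊞∙≋⊛???
⊞⊞⊞⊞⊞⊞⊞⊞⊞⊞⊞
⊞⊞⊞⊞⊞⊞⊞⊞⊞⊞⊞
⊞⊞⊞⊞⊞⊞⊞⊞⊞⊞⊞

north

⊞⊞?????????
⊞⊞?????????
⊞⊞?????????
⊞⊞?∘∘≋∘⊛???
⊞⊞?⊞∙≋⊞∘???
⊞⊞?⊛∙⊚∘∘???
⊞⊞?≋∘∘∙⊞???
⊞⊞?∘∘∘∘∘???
⊞⊞?⊛⊞∙≋⊛???
⊞⊞⊞⊞⊞⊞⊞⊞⊞⊞⊞
⊞⊞⊞⊞⊞⊞⊞⊞⊞⊞⊞

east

⊞??????????
⊞??????????
⊞??????????
⊞?∘∘≋∘⊛∘???
⊞?⊞∙≋⊞∘∙???
⊞?⊛∙⊛⊚∘∘???
⊞?≋∘∘∙⊞∘???
⊞?∘∘∘∘∘∙???
⊞?⊛⊞∙≋⊛????
⊞⊞⊞⊞⊞⊞⊞⊞⊞⊞⊞
⊞⊞⊞⊞⊞⊞⊞⊞⊞⊞⊞

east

???????????
???????????
???????????
?∘∘≋∘⊛∘⊛???
?⊞∙≋⊞∘∙∙???
?⊛∙⊛∘⊚∘∘???
?≋∘∘∙⊞∘⊛???
?∘∘∘∘∘∙∘???
?⊛⊞∙≋⊛?????
⊞⊞⊞⊞⊞⊞⊞⊞⊞⊞⊞
⊞⊞⊞⊞⊞⊞⊞⊞⊞⊞⊞

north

???????????
???????????
???????????
???∘⊞⊞∘∙???
?∘∘≋∘⊛∘⊛???
?⊞∙≋⊞⊚∙∙???
?⊛∙⊛∘∘∘∘???
?≋∘∘∙⊞∘⊛???
?∘∘∘∘∘∙∘???
?⊛⊞∙≋⊛?????
⊞⊞⊞⊞⊞⊞⊞⊞⊞⊞⊞

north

???????????
???????????
???????????
???⊛⊞⊛≋∘???
???∘⊞⊞∘∙???
?∘∘≋∘⊚∘⊛???
?⊞∙≋⊞∘∙∙???
?⊛∙⊛∘∘∘∘???
?≋∘∘∙⊞∘⊛???
?∘∘∘∘∘∙∘???
?⊛⊞∙≋⊛?????

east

???????????
???????????
???????????
??⊛⊞⊛≋∘∙???
??∘⊞⊞∘∙∘???
∘∘≋∘⊛⊚⊛∘???
⊞∙≋⊞∘∙∙≋???
⊛∙⊛∘∘∘∘⊞???
≋∘∘∙⊞∘⊛????
∘∘∘∘∘∙∘????
⊛⊞∙≋⊛??????

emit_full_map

??⊛⊞⊛≋∘∙
??∘⊞⊞∘∙∘
∘∘≋∘⊛⊚⊛∘
⊞∙≋⊞∘∙∙≋
⊛∙⊛∘∘∘∘⊞
≋∘∘∙⊞∘⊛?
∘∘∘∘∘∙∘?
⊛⊞∙≋⊛???

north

???????????
???????????
???????????
???∘∙⊛≋⊛???
??⊛⊞⊛≋∘∙???
??∘⊞⊞⊚∙∘???
∘∘≋∘⊛∘⊛∘???
⊞∙≋⊞∘∙∙≋???
⊛∙⊛∘∘∘∘⊞???
≋∘∘∙⊞∘⊛????
∘∘∘∘∘∙∘????

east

???????????
???????????
???????????
??∘∙⊛≋⊛∙???
?⊛⊞⊛≋∘∙∘???
?∘⊞⊞∘⊚∘∙???
∘≋∘⊛∘⊛∘≋???
∙≋⊞∘∙∙≋⊛???
∙⊛∘∘∘∘⊞????
∘∘∙⊞∘⊛?????
∘∘∘∘∙∘?????

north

???????????
???????????
???????????
???∙⊛⊛⊞∘???
??∘∙⊛≋⊛∙???
?⊛⊞⊛≋⊚∙∘???
?∘⊞⊞∘∙∘∙???
∘≋∘⊛∘⊛∘≋???
∙≋⊞∘∙∙≋⊛???
∙⊛∘∘∘∘⊞????
∘∘∙⊞∘⊛?????

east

???????????
???????????
???????????
??∙⊛⊛⊞∘∘???
?∘∙⊛≋⊛∙⊞???
⊛⊞⊛≋∘⊚∘∙???
∘⊞⊞∘∙∘∙≋???
≋∘⊛∘⊛∘≋≋???
≋⊞∘∙∙≋⊛????
⊛∘∘∘∘⊞?????
∘∙⊞∘⊛??????

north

???????????
???????????
???????????
???∘≋∘∙∘???
??∙⊛⊛⊞∘∘???
?∘∙⊛≋⊚∙⊞???
⊛⊞⊛≋∘∙∘∙???
∘⊞⊞∘∙∘∙≋???
≋∘⊛∘⊛∘≋≋???
≋⊞∘∙∙≋⊛????
⊛∘∘∘∘⊞?????

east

???????????
???????????
???????????
??∘≋∘∙∘∙???
?∙⊛⊛⊞∘∘∘???
∘∙⊛≋⊛⊚⊞∙???
⊞⊛≋∘∙∘∙∙???
⊞⊞∘∙∘∙≋⊞???
∘⊛∘⊛∘≋≋????
⊞∘∙∙≋⊛?????
∘∘∘∘⊞??????

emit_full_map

?????∘≋∘∙∘∙
????∙⊛⊛⊞∘∘∘
???∘∙⊛≋⊛⊚⊞∙
??⊛⊞⊛≋∘∙∘∙∙
??∘⊞⊞∘∙∘∙≋⊞
∘∘≋∘⊛∘⊛∘≋≋?
⊞∙≋⊞∘∙∙≋⊛??
⊛∙⊛∘∘∘∘⊞???
≋∘∘∙⊞∘⊛????
∘∘∘∘∘∙∘????
⊛⊞∙≋⊛??????

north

???????????
???????????
???????????
???⊛∘∘∙∘???
??∘≋∘∙∘∙???
?∙⊛⊛⊞⊚∘∘???
∘∙⊛≋⊛∙⊞∙???
⊞⊛≋∘∙∘∙∙???
⊞⊞∘∙∘∙≋⊞???
∘⊛∘⊛∘≋≋????
⊞∘∙∙≋⊛?????

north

???????????
???????????
???????????
???∙∘∙≋∘???
???⊛∘∘∙∘???
??∘≋∘⊚∘∙???
?∙⊛⊛⊞∘∘∘???
∘∙⊛≋⊛∙⊞∙???
⊞⊛≋∘∙∘∙∙???
⊞⊞∘∙∘∙≋⊞???
∘⊛∘⊛∘≋≋????

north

???????????
???????????
???????????
???⊞∙≋≋∘???
???∙∘∙≋∘???
???⊛∘⊚∙∘???
??∘≋∘∙∘∙???
?∙⊛⊛⊞∘∘∘???
∘∙⊛≋⊛∙⊞∙???
⊞⊛≋∘∙∘∙∙???
⊞⊞∘∙∘∙≋⊞???

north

???????????
???????????
???????????
???∙∘≋∙∙???
???⊞∙≋≋∘???
???∙∘⊚≋∘???
???⊛∘∘∙∘???
??∘≋∘∙∘∙???
?∙⊛⊛⊞∘∘∘???
∘∙⊛≋⊛∙⊞∙???
⊞⊛≋∘∙∘∙∙???

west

???????????
???????????
???????????
???∘∙∘≋∙∙??
???∘⊞∙≋≋∘??
???∘∙⊚∙≋∘??
???⊞⊛∘∘∙∘??
???∘≋∘∙∘∙??
??∙⊛⊛⊞∘∘∘??
?∘∙⊛≋⊛∙⊞∙??
⊛⊞⊛≋∘∙∘∙∙??

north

???????????
???????????
???????????
???≋∘∘∘∘???
???∘∙∘≋∙∙??
???∘⊞⊚≋≋∘??
???∘∙∘∙≋∘??
???⊞⊛∘∘∙∘??
???∘≋∘∙∘∙??
??∙⊛⊛⊞∘∘∘??
?∘∙⊛≋⊛∙⊞∙??

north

???????????
???????????
???????????
???≋∘⊛∘∙???
???≋∘∘∘∘???
???∘∙⊚≋∙∙??
???∘⊞∙≋≋∘??
???∘∙∘∙≋∘??
???⊞⊛∘∘∙∘??
???∘≋∘∙∘∙??
??∙⊛⊛⊞∘∘∘??

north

???????????
???????????
???????????
???∘⊞∙∙⊞???
???≋∘⊛∘∙???
???≋∘⊚∘∘???
???∘∙∘≋∙∙??
???∘⊞∙≋≋∘??
???∘∙∘∙≋∘??
???⊞⊛∘∘∙∘??
???∘≋∘∙∘∙??

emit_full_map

?????∘⊞∙∙⊞?
?????≋∘⊛∘∙?
?????≋∘⊚∘∘?
?????∘∙∘≋∙∙
?????∘⊞∙≋≋∘
?????∘∙∘∙≋∘
?????⊞⊛∘∘∙∘
?????∘≋∘∙∘∙
????∙⊛⊛⊞∘∘∘
???∘∙⊛≋⊛∙⊞∙
??⊛⊞⊛≋∘∙∘∙∙
??∘⊞⊞∘∙∘∙≋⊞
∘∘≋∘⊛∘⊛∘≋≋?
⊞∙≋⊞∘∙∙≋⊛??
⊛∙⊛∘∘∘∘⊞???
≋∘∘∙⊞∘⊛????
∘∘∘∘∘∙∘????
⊛⊞∙≋⊛??????


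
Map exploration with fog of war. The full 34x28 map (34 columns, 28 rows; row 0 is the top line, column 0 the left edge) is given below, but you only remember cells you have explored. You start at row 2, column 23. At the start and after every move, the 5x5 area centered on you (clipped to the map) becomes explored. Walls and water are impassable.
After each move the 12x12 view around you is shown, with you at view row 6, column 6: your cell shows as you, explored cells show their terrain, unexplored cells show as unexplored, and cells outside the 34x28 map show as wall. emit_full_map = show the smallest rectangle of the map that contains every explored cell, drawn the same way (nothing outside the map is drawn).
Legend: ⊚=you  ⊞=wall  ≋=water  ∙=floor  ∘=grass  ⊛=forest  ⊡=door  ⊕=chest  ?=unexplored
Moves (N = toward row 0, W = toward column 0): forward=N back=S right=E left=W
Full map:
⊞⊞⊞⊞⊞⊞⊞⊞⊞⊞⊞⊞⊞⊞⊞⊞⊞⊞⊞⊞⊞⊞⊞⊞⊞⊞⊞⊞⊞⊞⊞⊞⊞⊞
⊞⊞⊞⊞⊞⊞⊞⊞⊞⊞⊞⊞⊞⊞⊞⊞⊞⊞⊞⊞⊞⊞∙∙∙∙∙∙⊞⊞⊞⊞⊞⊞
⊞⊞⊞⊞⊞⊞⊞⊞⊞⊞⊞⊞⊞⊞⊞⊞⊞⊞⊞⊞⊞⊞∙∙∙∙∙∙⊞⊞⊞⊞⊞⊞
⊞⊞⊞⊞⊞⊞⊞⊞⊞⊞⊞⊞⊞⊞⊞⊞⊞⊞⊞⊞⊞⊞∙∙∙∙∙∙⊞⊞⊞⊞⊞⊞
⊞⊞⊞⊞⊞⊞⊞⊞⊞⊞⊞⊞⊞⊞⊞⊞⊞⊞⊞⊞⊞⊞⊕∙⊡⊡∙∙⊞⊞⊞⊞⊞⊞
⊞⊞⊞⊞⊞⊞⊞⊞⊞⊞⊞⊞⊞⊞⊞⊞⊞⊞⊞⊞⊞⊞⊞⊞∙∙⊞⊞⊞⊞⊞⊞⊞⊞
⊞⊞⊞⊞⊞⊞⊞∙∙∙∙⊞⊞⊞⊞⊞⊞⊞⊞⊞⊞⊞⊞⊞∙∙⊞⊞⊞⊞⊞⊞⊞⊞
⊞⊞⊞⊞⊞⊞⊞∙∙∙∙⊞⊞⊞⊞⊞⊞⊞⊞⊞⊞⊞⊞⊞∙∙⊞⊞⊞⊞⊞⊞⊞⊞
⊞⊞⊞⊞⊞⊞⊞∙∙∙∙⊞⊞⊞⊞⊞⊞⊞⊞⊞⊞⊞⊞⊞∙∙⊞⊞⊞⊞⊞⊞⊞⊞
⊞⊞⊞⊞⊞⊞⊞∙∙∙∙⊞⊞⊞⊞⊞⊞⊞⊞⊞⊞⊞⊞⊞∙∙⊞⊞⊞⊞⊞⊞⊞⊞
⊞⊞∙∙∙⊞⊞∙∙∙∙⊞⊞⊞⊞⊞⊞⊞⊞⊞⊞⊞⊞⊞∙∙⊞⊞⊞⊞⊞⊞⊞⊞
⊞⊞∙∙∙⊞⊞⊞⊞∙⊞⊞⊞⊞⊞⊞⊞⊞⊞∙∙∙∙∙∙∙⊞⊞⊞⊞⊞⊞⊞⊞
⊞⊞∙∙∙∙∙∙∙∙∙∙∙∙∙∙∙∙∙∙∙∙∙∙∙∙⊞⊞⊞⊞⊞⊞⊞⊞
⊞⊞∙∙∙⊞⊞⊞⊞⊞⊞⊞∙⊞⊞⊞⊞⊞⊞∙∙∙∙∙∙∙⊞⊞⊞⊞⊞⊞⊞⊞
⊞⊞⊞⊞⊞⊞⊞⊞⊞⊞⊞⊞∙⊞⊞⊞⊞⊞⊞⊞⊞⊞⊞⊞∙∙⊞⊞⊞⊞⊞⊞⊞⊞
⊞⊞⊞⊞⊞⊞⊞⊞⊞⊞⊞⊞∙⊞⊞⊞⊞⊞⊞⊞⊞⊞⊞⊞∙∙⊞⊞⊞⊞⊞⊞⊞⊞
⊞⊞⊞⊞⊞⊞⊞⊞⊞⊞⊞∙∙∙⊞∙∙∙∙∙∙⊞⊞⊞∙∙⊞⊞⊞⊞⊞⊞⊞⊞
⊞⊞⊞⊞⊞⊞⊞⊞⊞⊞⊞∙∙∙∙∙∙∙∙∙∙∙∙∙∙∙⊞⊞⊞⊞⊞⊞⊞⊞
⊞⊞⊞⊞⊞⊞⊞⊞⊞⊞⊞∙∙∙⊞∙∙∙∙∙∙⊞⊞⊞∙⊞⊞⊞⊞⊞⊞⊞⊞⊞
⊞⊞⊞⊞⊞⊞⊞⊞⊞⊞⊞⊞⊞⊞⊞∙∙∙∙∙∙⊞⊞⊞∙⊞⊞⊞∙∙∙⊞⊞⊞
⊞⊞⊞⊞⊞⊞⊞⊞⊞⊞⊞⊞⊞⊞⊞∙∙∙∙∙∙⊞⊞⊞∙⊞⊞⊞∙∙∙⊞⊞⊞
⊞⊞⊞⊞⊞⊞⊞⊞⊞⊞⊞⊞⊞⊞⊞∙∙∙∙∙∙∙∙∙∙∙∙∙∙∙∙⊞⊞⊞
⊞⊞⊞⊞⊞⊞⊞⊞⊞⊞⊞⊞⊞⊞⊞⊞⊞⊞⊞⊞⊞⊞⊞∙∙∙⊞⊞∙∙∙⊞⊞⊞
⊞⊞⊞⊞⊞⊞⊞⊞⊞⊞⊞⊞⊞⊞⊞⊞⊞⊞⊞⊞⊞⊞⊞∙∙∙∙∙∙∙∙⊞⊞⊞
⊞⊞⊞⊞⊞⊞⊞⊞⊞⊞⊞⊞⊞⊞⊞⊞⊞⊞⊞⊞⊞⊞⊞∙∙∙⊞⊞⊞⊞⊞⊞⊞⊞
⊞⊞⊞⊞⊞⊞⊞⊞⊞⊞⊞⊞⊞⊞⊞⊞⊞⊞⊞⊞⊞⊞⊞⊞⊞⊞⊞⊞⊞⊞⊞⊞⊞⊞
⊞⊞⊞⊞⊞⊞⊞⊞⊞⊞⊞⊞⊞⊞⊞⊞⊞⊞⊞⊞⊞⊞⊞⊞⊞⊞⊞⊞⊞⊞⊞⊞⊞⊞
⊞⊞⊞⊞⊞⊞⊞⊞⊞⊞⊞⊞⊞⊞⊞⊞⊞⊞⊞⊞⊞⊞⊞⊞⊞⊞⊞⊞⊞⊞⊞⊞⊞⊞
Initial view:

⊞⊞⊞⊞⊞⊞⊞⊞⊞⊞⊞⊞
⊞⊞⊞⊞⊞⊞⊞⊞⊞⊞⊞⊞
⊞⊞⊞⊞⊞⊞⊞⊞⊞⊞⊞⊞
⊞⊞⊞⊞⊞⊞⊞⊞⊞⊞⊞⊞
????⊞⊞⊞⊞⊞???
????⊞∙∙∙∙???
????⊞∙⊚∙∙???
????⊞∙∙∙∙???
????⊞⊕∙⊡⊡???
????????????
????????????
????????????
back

⊞⊞⊞⊞⊞⊞⊞⊞⊞⊞⊞⊞
⊞⊞⊞⊞⊞⊞⊞⊞⊞⊞⊞⊞
⊞⊞⊞⊞⊞⊞⊞⊞⊞⊞⊞⊞
????⊞⊞⊞⊞⊞???
????⊞∙∙∙∙???
????⊞∙∙∙∙???
????⊞∙⊚∙∙???
????⊞⊕∙⊡⊡???
????⊞⊞⊞∙∙???
????????????
????????????
????????????

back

⊞⊞⊞⊞⊞⊞⊞⊞⊞⊞⊞⊞
⊞⊞⊞⊞⊞⊞⊞⊞⊞⊞⊞⊞
????⊞⊞⊞⊞⊞???
????⊞∙∙∙∙???
????⊞∙∙∙∙???
????⊞∙∙∙∙???
????⊞⊕⊚⊡⊡???
????⊞⊞⊞∙∙???
????⊞⊞⊞∙∙???
????????????
????????????
????????????

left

⊞⊞⊞⊞⊞⊞⊞⊞⊞⊞⊞⊞
⊞⊞⊞⊞⊞⊞⊞⊞⊞⊞⊞⊞
?????⊞⊞⊞⊞⊞??
?????⊞∙∙∙∙??
????⊞⊞∙∙∙∙??
????⊞⊞∙∙∙∙??
????⊞⊞⊚∙⊡⊡??
????⊞⊞⊞⊞∙∙??
????⊞⊞⊞⊞∙∙??
????????????
????????????
????????????

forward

⊞⊞⊞⊞⊞⊞⊞⊞⊞⊞⊞⊞
⊞⊞⊞⊞⊞⊞⊞⊞⊞⊞⊞⊞
⊞⊞⊞⊞⊞⊞⊞⊞⊞⊞⊞⊞
?????⊞⊞⊞⊞⊞??
????⊞⊞∙∙∙∙??
????⊞⊞∙∙∙∙??
????⊞⊞⊚∙∙∙??
????⊞⊞⊕∙⊡⊡??
????⊞⊞⊞⊞∙∙??
????⊞⊞⊞⊞∙∙??
????????????
????????????

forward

⊞⊞⊞⊞⊞⊞⊞⊞⊞⊞⊞⊞
⊞⊞⊞⊞⊞⊞⊞⊞⊞⊞⊞⊞
⊞⊞⊞⊞⊞⊞⊞⊞⊞⊞⊞⊞
⊞⊞⊞⊞⊞⊞⊞⊞⊞⊞⊞⊞
????⊞⊞⊞⊞⊞⊞??
????⊞⊞∙∙∙∙??
????⊞⊞⊚∙∙∙??
????⊞⊞∙∙∙∙??
????⊞⊞⊕∙⊡⊡??
????⊞⊞⊞⊞∙∙??
????⊞⊞⊞⊞∙∙??
????????????

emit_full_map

⊞⊞⊞⊞⊞⊞
⊞⊞∙∙∙∙
⊞⊞⊚∙∙∙
⊞⊞∙∙∙∙
⊞⊞⊕∙⊡⊡
⊞⊞⊞⊞∙∙
⊞⊞⊞⊞∙∙

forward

⊞⊞⊞⊞⊞⊞⊞⊞⊞⊞⊞⊞
⊞⊞⊞⊞⊞⊞⊞⊞⊞⊞⊞⊞
⊞⊞⊞⊞⊞⊞⊞⊞⊞⊞⊞⊞
⊞⊞⊞⊞⊞⊞⊞⊞⊞⊞⊞⊞
⊞⊞⊞⊞⊞⊞⊞⊞⊞⊞⊞⊞
????⊞⊞⊞⊞⊞⊞??
????⊞⊞⊚∙∙∙??
????⊞⊞∙∙∙∙??
????⊞⊞∙∙∙∙??
????⊞⊞⊕∙⊡⊡??
????⊞⊞⊞⊞∙∙??
????⊞⊞⊞⊞∙∙??

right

⊞⊞⊞⊞⊞⊞⊞⊞⊞⊞⊞⊞
⊞⊞⊞⊞⊞⊞⊞⊞⊞⊞⊞⊞
⊞⊞⊞⊞⊞⊞⊞⊞⊞⊞⊞⊞
⊞⊞⊞⊞⊞⊞⊞⊞⊞⊞⊞⊞
⊞⊞⊞⊞⊞⊞⊞⊞⊞⊞⊞⊞
???⊞⊞⊞⊞⊞⊞???
???⊞⊞∙⊚∙∙???
???⊞⊞∙∙∙∙???
???⊞⊞∙∙∙∙???
???⊞⊞⊕∙⊡⊡???
???⊞⊞⊞⊞∙∙???
???⊞⊞⊞⊞∙∙???

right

⊞⊞⊞⊞⊞⊞⊞⊞⊞⊞⊞⊞
⊞⊞⊞⊞⊞⊞⊞⊞⊞⊞⊞⊞
⊞⊞⊞⊞⊞⊞⊞⊞⊞⊞⊞⊞
⊞⊞⊞⊞⊞⊞⊞⊞⊞⊞⊞⊞
⊞⊞⊞⊞⊞⊞⊞⊞⊞⊞⊞⊞
??⊞⊞⊞⊞⊞⊞⊞???
??⊞⊞∙∙⊚∙∙???
??⊞⊞∙∙∙∙∙???
??⊞⊞∙∙∙∙∙???
??⊞⊞⊕∙⊡⊡????
??⊞⊞⊞⊞∙∙????
??⊞⊞⊞⊞∙∙????

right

⊞⊞⊞⊞⊞⊞⊞⊞⊞⊞⊞⊞
⊞⊞⊞⊞⊞⊞⊞⊞⊞⊞⊞⊞
⊞⊞⊞⊞⊞⊞⊞⊞⊞⊞⊞⊞
⊞⊞⊞⊞⊞⊞⊞⊞⊞⊞⊞⊞
⊞⊞⊞⊞⊞⊞⊞⊞⊞⊞⊞⊞
?⊞⊞⊞⊞⊞⊞⊞⊞???
?⊞⊞∙∙∙⊚∙∙???
?⊞⊞∙∙∙∙∙∙???
?⊞⊞∙∙∙∙∙∙???
?⊞⊞⊕∙⊡⊡?????
?⊞⊞⊞⊞∙∙?????
?⊞⊞⊞⊞∙∙?????

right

⊞⊞⊞⊞⊞⊞⊞⊞⊞⊞⊞⊞
⊞⊞⊞⊞⊞⊞⊞⊞⊞⊞⊞⊞
⊞⊞⊞⊞⊞⊞⊞⊞⊞⊞⊞⊞
⊞⊞⊞⊞⊞⊞⊞⊞⊞⊞⊞⊞
⊞⊞⊞⊞⊞⊞⊞⊞⊞⊞⊞⊞
⊞⊞⊞⊞⊞⊞⊞⊞⊞???
⊞⊞∙∙∙∙⊚∙⊞???
⊞⊞∙∙∙∙∙∙⊞???
⊞⊞∙∙∙∙∙∙⊞???
⊞⊞⊕∙⊡⊡??????
⊞⊞⊞⊞∙∙??????
⊞⊞⊞⊞∙∙??????

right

⊞⊞⊞⊞⊞⊞⊞⊞⊞⊞⊞⊞
⊞⊞⊞⊞⊞⊞⊞⊞⊞⊞⊞⊞
⊞⊞⊞⊞⊞⊞⊞⊞⊞⊞⊞⊞
⊞⊞⊞⊞⊞⊞⊞⊞⊞⊞⊞⊞
⊞⊞⊞⊞⊞⊞⊞⊞⊞⊞⊞⊞
⊞⊞⊞⊞⊞⊞⊞⊞⊞???
⊞∙∙∙∙∙⊚⊞⊞???
⊞∙∙∙∙∙∙⊞⊞???
⊞∙∙∙∙∙∙⊞⊞???
⊞⊕∙⊡⊡???????
⊞⊞⊞∙∙???????
⊞⊞⊞∙∙???????

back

⊞⊞⊞⊞⊞⊞⊞⊞⊞⊞⊞⊞
⊞⊞⊞⊞⊞⊞⊞⊞⊞⊞⊞⊞
⊞⊞⊞⊞⊞⊞⊞⊞⊞⊞⊞⊞
⊞⊞⊞⊞⊞⊞⊞⊞⊞⊞⊞⊞
⊞⊞⊞⊞⊞⊞⊞⊞⊞???
⊞∙∙∙∙∙∙⊞⊞???
⊞∙∙∙∙∙⊚⊞⊞???
⊞∙∙∙∙∙∙⊞⊞???
⊞⊕∙⊡⊡∙∙⊞⊞???
⊞⊞⊞∙∙???????
⊞⊞⊞∙∙???????
????????????

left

⊞⊞⊞⊞⊞⊞⊞⊞⊞⊞⊞⊞
⊞⊞⊞⊞⊞⊞⊞⊞⊞⊞⊞⊞
⊞⊞⊞⊞⊞⊞⊞⊞⊞⊞⊞⊞
⊞⊞⊞⊞⊞⊞⊞⊞⊞⊞⊞⊞
⊞⊞⊞⊞⊞⊞⊞⊞⊞⊞??
⊞⊞∙∙∙∙∙∙⊞⊞??
⊞⊞∙∙∙∙⊚∙⊞⊞??
⊞⊞∙∙∙∙∙∙⊞⊞??
⊞⊞⊕∙⊡⊡∙∙⊞⊞??
⊞⊞⊞⊞∙∙??????
⊞⊞⊞⊞∙∙??????
????????????

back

⊞⊞⊞⊞⊞⊞⊞⊞⊞⊞⊞⊞
⊞⊞⊞⊞⊞⊞⊞⊞⊞⊞⊞⊞
⊞⊞⊞⊞⊞⊞⊞⊞⊞⊞⊞⊞
⊞⊞⊞⊞⊞⊞⊞⊞⊞⊞??
⊞⊞∙∙∙∙∙∙⊞⊞??
⊞⊞∙∙∙∙∙∙⊞⊞??
⊞⊞∙∙∙∙⊚∙⊞⊞??
⊞⊞⊕∙⊡⊡∙∙⊞⊞??
⊞⊞⊞⊞∙∙⊞⊞⊞???
⊞⊞⊞⊞∙∙??????
????????????
????????????

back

⊞⊞⊞⊞⊞⊞⊞⊞⊞⊞⊞⊞
⊞⊞⊞⊞⊞⊞⊞⊞⊞⊞⊞⊞
⊞⊞⊞⊞⊞⊞⊞⊞⊞⊞??
⊞⊞∙∙∙∙∙∙⊞⊞??
⊞⊞∙∙∙∙∙∙⊞⊞??
⊞⊞∙∙∙∙∙∙⊞⊞??
⊞⊞⊕∙⊡⊡⊚∙⊞⊞??
⊞⊞⊞⊞∙∙⊞⊞⊞???
⊞⊞⊞⊞∙∙⊞⊞⊞???
????????????
????????????
????????????

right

⊞⊞⊞⊞⊞⊞⊞⊞⊞⊞⊞⊞
⊞⊞⊞⊞⊞⊞⊞⊞⊞⊞⊞⊞
⊞⊞⊞⊞⊞⊞⊞⊞⊞???
⊞∙∙∙∙∙∙⊞⊞???
⊞∙∙∙∙∙∙⊞⊞???
⊞∙∙∙∙∙∙⊞⊞???
⊞⊕∙⊡⊡∙⊚⊞⊞???
⊞⊞⊞∙∙⊞⊞⊞⊞???
⊞⊞⊞∙∙⊞⊞⊞⊞???
????????????
????????????
????????????

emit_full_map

⊞⊞⊞⊞⊞⊞⊞⊞⊞⊞
⊞⊞∙∙∙∙∙∙⊞⊞
⊞⊞∙∙∙∙∙∙⊞⊞
⊞⊞∙∙∙∙∙∙⊞⊞
⊞⊞⊕∙⊡⊡∙⊚⊞⊞
⊞⊞⊞⊞∙∙⊞⊞⊞⊞
⊞⊞⊞⊞∙∙⊞⊞⊞⊞

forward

⊞⊞⊞⊞⊞⊞⊞⊞⊞⊞⊞⊞
⊞⊞⊞⊞⊞⊞⊞⊞⊞⊞⊞⊞
⊞⊞⊞⊞⊞⊞⊞⊞⊞⊞⊞⊞
⊞⊞⊞⊞⊞⊞⊞⊞⊞???
⊞∙∙∙∙∙∙⊞⊞???
⊞∙∙∙∙∙∙⊞⊞???
⊞∙∙∙∙∙⊚⊞⊞???
⊞⊕∙⊡⊡∙∙⊞⊞???
⊞⊞⊞∙∙⊞⊞⊞⊞???
⊞⊞⊞∙∙⊞⊞⊞⊞???
????????????
????????????

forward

⊞⊞⊞⊞⊞⊞⊞⊞⊞⊞⊞⊞
⊞⊞⊞⊞⊞⊞⊞⊞⊞⊞⊞⊞
⊞⊞⊞⊞⊞⊞⊞⊞⊞⊞⊞⊞
⊞⊞⊞⊞⊞⊞⊞⊞⊞⊞⊞⊞
⊞⊞⊞⊞⊞⊞⊞⊞⊞???
⊞∙∙∙∙∙∙⊞⊞???
⊞∙∙∙∙∙⊚⊞⊞???
⊞∙∙∙∙∙∙⊞⊞???
⊞⊕∙⊡⊡∙∙⊞⊞???
⊞⊞⊞∙∙⊞⊞⊞⊞???
⊞⊞⊞∙∙⊞⊞⊞⊞???
????????????

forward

⊞⊞⊞⊞⊞⊞⊞⊞⊞⊞⊞⊞
⊞⊞⊞⊞⊞⊞⊞⊞⊞⊞⊞⊞
⊞⊞⊞⊞⊞⊞⊞⊞⊞⊞⊞⊞
⊞⊞⊞⊞⊞⊞⊞⊞⊞⊞⊞⊞
⊞⊞⊞⊞⊞⊞⊞⊞⊞⊞⊞⊞
⊞⊞⊞⊞⊞⊞⊞⊞⊞???
⊞∙∙∙∙∙⊚⊞⊞???
⊞∙∙∙∙∙∙⊞⊞???
⊞∙∙∙∙∙∙⊞⊞???
⊞⊕∙⊡⊡∙∙⊞⊞???
⊞⊞⊞∙∙⊞⊞⊞⊞???
⊞⊞⊞∙∙⊞⊞⊞⊞???

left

⊞⊞⊞⊞⊞⊞⊞⊞⊞⊞⊞⊞
⊞⊞⊞⊞⊞⊞⊞⊞⊞⊞⊞⊞
⊞⊞⊞⊞⊞⊞⊞⊞⊞⊞⊞⊞
⊞⊞⊞⊞⊞⊞⊞⊞⊞⊞⊞⊞
⊞⊞⊞⊞⊞⊞⊞⊞⊞⊞⊞⊞
⊞⊞⊞⊞⊞⊞⊞⊞⊞⊞??
⊞⊞∙∙∙∙⊚∙⊞⊞??
⊞⊞∙∙∙∙∙∙⊞⊞??
⊞⊞∙∙∙∙∙∙⊞⊞??
⊞⊞⊕∙⊡⊡∙∙⊞⊞??
⊞⊞⊞⊞∙∙⊞⊞⊞⊞??
⊞⊞⊞⊞∙∙⊞⊞⊞⊞??

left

⊞⊞⊞⊞⊞⊞⊞⊞⊞⊞⊞⊞
⊞⊞⊞⊞⊞⊞⊞⊞⊞⊞⊞⊞
⊞⊞⊞⊞⊞⊞⊞⊞⊞⊞⊞⊞
⊞⊞⊞⊞⊞⊞⊞⊞⊞⊞⊞⊞
⊞⊞⊞⊞⊞⊞⊞⊞⊞⊞⊞⊞
?⊞⊞⊞⊞⊞⊞⊞⊞⊞⊞?
?⊞⊞∙∙∙⊚∙∙⊞⊞?
?⊞⊞∙∙∙∙∙∙⊞⊞?
?⊞⊞∙∙∙∙∙∙⊞⊞?
?⊞⊞⊕∙⊡⊡∙∙⊞⊞?
?⊞⊞⊞⊞∙∙⊞⊞⊞⊞?
?⊞⊞⊞⊞∙∙⊞⊞⊞⊞?

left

⊞⊞⊞⊞⊞⊞⊞⊞⊞⊞⊞⊞
⊞⊞⊞⊞⊞⊞⊞⊞⊞⊞⊞⊞
⊞⊞⊞⊞⊞⊞⊞⊞⊞⊞⊞⊞
⊞⊞⊞⊞⊞⊞⊞⊞⊞⊞⊞⊞
⊞⊞⊞⊞⊞⊞⊞⊞⊞⊞⊞⊞
??⊞⊞⊞⊞⊞⊞⊞⊞⊞⊞
??⊞⊞∙∙⊚∙∙∙⊞⊞
??⊞⊞∙∙∙∙∙∙⊞⊞
??⊞⊞∙∙∙∙∙∙⊞⊞
??⊞⊞⊕∙⊡⊡∙∙⊞⊞
??⊞⊞⊞⊞∙∙⊞⊞⊞⊞
??⊞⊞⊞⊞∙∙⊞⊞⊞⊞

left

⊞⊞⊞⊞⊞⊞⊞⊞⊞⊞⊞⊞
⊞⊞⊞⊞⊞⊞⊞⊞⊞⊞⊞⊞
⊞⊞⊞⊞⊞⊞⊞⊞⊞⊞⊞⊞
⊞⊞⊞⊞⊞⊞⊞⊞⊞⊞⊞⊞
⊞⊞⊞⊞⊞⊞⊞⊞⊞⊞⊞⊞
???⊞⊞⊞⊞⊞⊞⊞⊞⊞
???⊞⊞∙⊚∙∙∙∙⊞
???⊞⊞∙∙∙∙∙∙⊞
???⊞⊞∙∙∙∙∙∙⊞
???⊞⊞⊕∙⊡⊡∙∙⊞
???⊞⊞⊞⊞∙∙⊞⊞⊞
???⊞⊞⊞⊞∙∙⊞⊞⊞

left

⊞⊞⊞⊞⊞⊞⊞⊞⊞⊞⊞⊞
⊞⊞⊞⊞⊞⊞⊞⊞⊞⊞⊞⊞
⊞⊞⊞⊞⊞⊞⊞⊞⊞⊞⊞⊞
⊞⊞⊞⊞⊞⊞⊞⊞⊞⊞⊞⊞
⊞⊞⊞⊞⊞⊞⊞⊞⊞⊞⊞⊞
????⊞⊞⊞⊞⊞⊞⊞⊞
????⊞⊞⊚∙∙∙∙∙
????⊞⊞∙∙∙∙∙∙
????⊞⊞∙∙∙∙∙∙
????⊞⊞⊕∙⊡⊡∙∙
????⊞⊞⊞⊞∙∙⊞⊞
????⊞⊞⊞⊞∙∙⊞⊞

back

⊞⊞⊞⊞⊞⊞⊞⊞⊞⊞⊞⊞
⊞⊞⊞⊞⊞⊞⊞⊞⊞⊞⊞⊞
⊞⊞⊞⊞⊞⊞⊞⊞⊞⊞⊞⊞
⊞⊞⊞⊞⊞⊞⊞⊞⊞⊞⊞⊞
????⊞⊞⊞⊞⊞⊞⊞⊞
????⊞⊞∙∙∙∙∙∙
????⊞⊞⊚∙∙∙∙∙
????⊞⊞∙∙∙∙∙∙
????⊞⊞⊕∙⊡⊡∙∙
????⊞⊞⊞⊞∙∙⊞⊞
????⊞⊞⊞⊞∙∙⊞⊞
????????????

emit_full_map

⊞⊞⊞⊞⊞⊞⊞⊞⊞⊞
⊞⊞∙∙∙∙∙∙⊞⊞
⊞⊞⊚∙∙∙∙∙⊞⊞
⊞⊞∙∙∙∙∙∙⊞⊞
⊞⊞⊕∙⊡⊡∙∙⊞⊞
⊞⊞⊞⊞∙∙⊞⊞⊞⊞
⊞⊞⊞⊞∙∙⊞⊞⊞⊞


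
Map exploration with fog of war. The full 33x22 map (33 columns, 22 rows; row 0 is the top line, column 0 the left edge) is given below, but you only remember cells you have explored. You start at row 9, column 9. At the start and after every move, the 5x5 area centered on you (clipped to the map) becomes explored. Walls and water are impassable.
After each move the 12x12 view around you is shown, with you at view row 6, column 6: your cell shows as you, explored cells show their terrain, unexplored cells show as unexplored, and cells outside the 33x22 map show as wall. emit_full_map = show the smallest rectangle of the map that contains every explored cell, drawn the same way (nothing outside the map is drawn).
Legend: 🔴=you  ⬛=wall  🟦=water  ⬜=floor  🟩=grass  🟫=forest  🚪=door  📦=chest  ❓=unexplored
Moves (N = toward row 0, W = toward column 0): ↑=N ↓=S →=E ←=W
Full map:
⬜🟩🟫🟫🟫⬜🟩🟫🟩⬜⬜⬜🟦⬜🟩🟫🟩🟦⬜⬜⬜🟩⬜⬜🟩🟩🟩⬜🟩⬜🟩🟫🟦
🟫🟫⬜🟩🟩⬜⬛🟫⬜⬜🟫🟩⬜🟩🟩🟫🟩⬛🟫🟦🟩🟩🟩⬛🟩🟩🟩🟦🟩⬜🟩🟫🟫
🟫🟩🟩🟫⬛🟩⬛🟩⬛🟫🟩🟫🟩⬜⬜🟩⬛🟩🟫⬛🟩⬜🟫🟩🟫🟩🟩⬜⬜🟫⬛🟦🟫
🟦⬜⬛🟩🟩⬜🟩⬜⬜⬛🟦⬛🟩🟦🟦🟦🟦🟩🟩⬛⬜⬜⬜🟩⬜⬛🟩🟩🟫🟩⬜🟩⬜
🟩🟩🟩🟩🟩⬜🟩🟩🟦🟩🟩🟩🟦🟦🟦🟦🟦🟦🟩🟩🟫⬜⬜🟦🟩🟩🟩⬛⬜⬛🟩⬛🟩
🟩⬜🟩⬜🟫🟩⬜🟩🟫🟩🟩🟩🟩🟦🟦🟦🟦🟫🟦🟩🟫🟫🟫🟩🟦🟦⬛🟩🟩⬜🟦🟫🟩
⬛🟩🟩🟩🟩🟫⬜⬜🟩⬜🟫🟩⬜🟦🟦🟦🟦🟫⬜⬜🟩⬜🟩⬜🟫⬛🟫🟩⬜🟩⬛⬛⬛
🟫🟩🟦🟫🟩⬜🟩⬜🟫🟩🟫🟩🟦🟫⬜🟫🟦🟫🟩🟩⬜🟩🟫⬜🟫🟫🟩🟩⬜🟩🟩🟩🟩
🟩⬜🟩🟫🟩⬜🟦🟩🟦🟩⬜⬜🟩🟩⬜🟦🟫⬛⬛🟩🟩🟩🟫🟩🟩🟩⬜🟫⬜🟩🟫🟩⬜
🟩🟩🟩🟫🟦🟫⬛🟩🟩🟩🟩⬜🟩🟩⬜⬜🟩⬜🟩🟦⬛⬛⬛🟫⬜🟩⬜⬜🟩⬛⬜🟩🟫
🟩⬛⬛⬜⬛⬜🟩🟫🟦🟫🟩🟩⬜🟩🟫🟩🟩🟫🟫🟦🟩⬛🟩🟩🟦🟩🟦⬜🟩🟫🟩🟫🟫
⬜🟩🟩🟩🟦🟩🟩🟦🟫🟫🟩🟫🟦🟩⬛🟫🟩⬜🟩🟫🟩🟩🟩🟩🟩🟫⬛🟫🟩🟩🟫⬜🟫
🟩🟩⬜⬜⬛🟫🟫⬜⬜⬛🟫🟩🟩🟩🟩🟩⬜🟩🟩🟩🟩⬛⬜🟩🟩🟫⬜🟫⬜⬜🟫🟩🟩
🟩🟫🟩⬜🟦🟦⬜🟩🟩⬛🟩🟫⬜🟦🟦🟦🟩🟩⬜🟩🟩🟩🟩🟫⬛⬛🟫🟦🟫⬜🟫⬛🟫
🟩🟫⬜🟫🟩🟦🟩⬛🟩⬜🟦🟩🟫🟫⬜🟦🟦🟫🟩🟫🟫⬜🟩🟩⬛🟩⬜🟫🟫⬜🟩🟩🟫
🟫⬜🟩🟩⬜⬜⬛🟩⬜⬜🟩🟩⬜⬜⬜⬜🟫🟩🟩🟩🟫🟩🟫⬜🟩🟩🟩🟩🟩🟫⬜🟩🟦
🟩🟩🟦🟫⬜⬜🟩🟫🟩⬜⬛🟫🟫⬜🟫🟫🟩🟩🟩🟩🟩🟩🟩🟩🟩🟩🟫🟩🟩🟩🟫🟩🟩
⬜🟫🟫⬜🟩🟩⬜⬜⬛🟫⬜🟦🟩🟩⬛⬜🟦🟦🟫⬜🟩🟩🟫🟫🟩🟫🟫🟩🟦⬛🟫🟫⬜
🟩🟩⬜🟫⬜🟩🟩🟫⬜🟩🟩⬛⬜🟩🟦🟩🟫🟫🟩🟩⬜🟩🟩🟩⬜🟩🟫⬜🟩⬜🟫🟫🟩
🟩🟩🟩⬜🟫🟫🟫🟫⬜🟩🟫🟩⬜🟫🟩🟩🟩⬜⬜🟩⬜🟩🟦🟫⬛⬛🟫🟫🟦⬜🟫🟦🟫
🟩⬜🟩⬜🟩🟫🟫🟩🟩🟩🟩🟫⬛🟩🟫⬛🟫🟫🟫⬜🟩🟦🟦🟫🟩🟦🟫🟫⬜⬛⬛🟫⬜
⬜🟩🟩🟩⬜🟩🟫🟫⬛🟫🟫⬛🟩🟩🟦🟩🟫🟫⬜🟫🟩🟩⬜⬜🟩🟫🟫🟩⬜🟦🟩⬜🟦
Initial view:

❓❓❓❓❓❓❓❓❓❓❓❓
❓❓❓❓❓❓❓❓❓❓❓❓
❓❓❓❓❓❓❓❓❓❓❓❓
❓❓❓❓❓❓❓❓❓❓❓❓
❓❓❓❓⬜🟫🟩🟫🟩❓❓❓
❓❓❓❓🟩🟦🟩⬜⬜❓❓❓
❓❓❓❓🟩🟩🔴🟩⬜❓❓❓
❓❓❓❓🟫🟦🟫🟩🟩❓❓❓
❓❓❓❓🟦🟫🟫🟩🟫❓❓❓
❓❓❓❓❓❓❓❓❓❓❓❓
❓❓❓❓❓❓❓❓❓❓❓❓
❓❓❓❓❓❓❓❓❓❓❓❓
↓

❓❓❓❓❓❓❓❓❓❓❓❓
❓❓❓❓❓❓❓❓❓❓❓❓
❓❓❓❓❓❓❓❓❓❓❓❓
❓❓❓❓⬜🟫🟩🟫🟩❓❓❓
❓❓❓❓🟩🟦🟩⬜⬜❓❓❓
❓❓❓❓🟩🟩🟩🟩⬜❓❓❓
❓❓❓❓🟫🟦🔴🟩🟩❓❓❓
❓❓❓❓🟦🟫🟫🟩🟫❓❓❓
❓❓❓❓⬜⬜⬛🟫🟩❓❓❓
❓❓❓❓❓❓❓❓❓❓❓❓
❓❓❓❓❓❓❓❓❓❓❓❓
❓❓❓❓❓❓❓❓❓❓❓❓

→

❓❓❓❓❓❓❓❓❓❓❓❓
❓❓❓❓❓❓❓❓❓❓❓❓
❓❓❓❓❓❓❓❓❓❓❓❓
❓❓❓⬜🟫🟩🟫🟩❓❓❓❓
❓❓❓🟩🟦🟩⬜⬜🟩❓❓❓
❓❓❓🟩🟩🟩🟩⬜🟩❓❓❓
❓❓❓🟫🟦🟫🔴🟩⬜❓❓❓
❓❓❓🟦🟫🟫🟩🟫🟦❓❓❓
❓❓❓⬜⬜⬛🟫🟩🟩❓❓❓
❓❓❓❓❓❓❓❓❓❓❓❓
❓❓❓❓❓❓❓❓❓❓❓❓
❓❓❓❓❓❓❓❓❓❓❓❓

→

❓❓❓❓❓❓❓❓❓❓❓❓
❓❓❓❓❓❓❓❓❓❓❓❓
❓❓❓❓❓❓❓❓❓❓❓❓
❓❓⬜🟫🟩🟫🟩❓❓❓❓❓
❓❓🟩🟦🟩⬜⬜🟩🟩❓❓❓
❓❓🟩🟩🟩🟩⬜🟩🟩❓❓❓
❓❓🟫🟦🟫🟩🔴⬜🟩❓❓❓
❓❓🟦🟫🟫🟩🟫🟦🟩❓❓❓
❓❓⬜⬜⬛🟫🟩🟩🟩❓❓❓
❓❓❓❓❓❓❓❓❓❓❓❓
❓❓❓❓❓❓❓❓❓❓❓❓
❓❓❓❓❓❓❓❓❓❓❓❓

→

❓❓❓❓❓❓❓❓❓❓❓❓
❓❓❓❓❓❓❓❓❓❓❓❓
❓❓❓❓❓❓❓❓❓❓❓❓
❓⬜🟫🟩🟫🟩❓❓❓❓❓❓
❓🟩🟦🟩⬜⬜🟩🟩⬜❓❓❓
❓🟩🟩🟩🟩⬜🟩🟩⬜❓❓❓
❓🟫🟦🟫🟩🟩🔴🟩🟫❓❓❓
❓🟦🟫🟫🟩🟫🟦🟩⬛❓❓❓
❓⬜⬜⬛🟫🟩🟩🟩🟩❓❓❓
❓❓❓❓❓❓❓❓❓❓❓❓
❓❓❓❓❓❓❓❓❓❓❓❓
❓❓❓❓❓❓❓❓❓❓❓❓

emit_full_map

⬜🟫🟩🟫🟩❓❓❓
🟩🟦🟩⬜⬜🟩🟩⬜
🟩🟩🟩🟩⬜🟩🟩⬜
🟫🟦🟫🟩🟩🔴🟩🟫
🟦🟫🟫🟩🟫🟦🟩⬛
⬜⬜⬛🟫🟩🟩🟩🟩

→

❓❓❓❓❓❓❓❓❓❓❓❓
❓❓❓❓❓❓❓❓❓❓❓❓
❓❓❓❓❓❓❓❓❓❓❓❓
⬜🟫🟩🟫🟩❓❓❓❓❓❓❓
🟩🟦🟩⬜⬜🟩🟩⬜🟦❓❓❓
🟩🟩🟩🟩⬜🟩🟩⬜⬜❓❓❓
🟫🟦🟫🟩🟩⬜🔴🟫🟩❓❓❓
🟦🟫🟫🟩🟫🟦🟩⬛🟫❓❓❓
⬜⬜⬛🟫🟩🟩🟩🟩🟩❓❓❓
❓❓❓❓❓❓❓❓❓❓❓❓
❓❓❓❓❓❓❓❓❓❓❓❓
❓❓❓❓❓❓❓❓❓❓❓❓

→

❓❓❓❓❓❓❓❓❓❓❓❓
❓❓❓❓❓❓❓❓❓❓❓❓
❓❓❓❓❓❓❓❓❓❓❓❓
🟫🟩🟫🟩❓❓❓❓❓❓❓❓
🟦🟩⬜⬜🟩🟩⬜🟦🟫❓❓❓
🟩🟩🟩⬜🟩🟩⬜⬜🟩❓❓❓
🟦🟫🟩🟩⬜🟩🔴🟩🟩❓❓❓
🟫🟫🟩🟫🟦🟩⬛🟫🟩❓❓❓
⬜⬛🟫🟩🟩🟩🟩🟩⬜❓❓❓
❓❓❓❓❓❓❓❓❓❓❓❓
❓❓❓❓❓❓❓❓❓❓❓❓
❓❓❓❓❓❓❓❓❓❓❓❓

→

❓❓❓❓❓❓❓❓❓❓❓❓
❓❓❓❓❓❓❓❓❓❓❓❓
❓❓❓❓❓❓❓❓❓❓❓❓
🟩🟫🟩❓❓❓❓❓❓❓❓❓
🟩⬜⬜🟩🟩⬜🟦🟫⬛❓❓❓
🟩🟩⬜🟩🟩⬜⬜🟩⬜❓❓❓
🟫🟩🟩⬜🟩🟫🔴🟩🟫❓❓❓
🟫🟩🟫🟦🟩⬛🟫🟩⬜❓❓❓
⬛🟫🟩🟩🟩🟩🟩⬜🟩❓❓❓
❓❓❓❓❓❓❓❓❓❓❓❓
❓❓❓❓❓❓❓❓❓❓❓❓
❓❓❓❓❓❓❓❓❓❓❓❓

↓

❓❓❓❓❓❓❓❓❓❓❓❓
❓❓❓❓❓❓❓❓❓❓❓❓
🟩🟫🟩❓❓❓❓❓❓❓❓❓
🟩⬜⬜🟩🟩⬜🟦🟫⬛❓❓❓
🟩🟩⬜🟩🟩⬜⬜🟩⬜❓❓❓
🟫🟩🟩⬜🟩🟫🟩🟩🟫❓❓❓
🟫🟩🟫🟦🟩⬛🔴🟩⬜❓❓❓
⬛🟫🟩🟩🟩🟩🟩⬜🟩❓❓❓
❓❓❓❓🟦🟦🟦🟩🟩❓❓❓
❓❓❓❓❓❓❓❓❓❓❓❓
❓❓❓❓❓❓❓❓❓❓❓❓
❓❓❓❓❓❓❓❓❓❓❓❓

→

❓❓❓❓❓❓❓❓❓❓❓❓
❓❓❓❓❓❓❓❓❓❓❓❓
🟫🟩❓❓❓❓❓❓❓❓❓❓
⬜⬜🟩🟩⬜🟦🟫⬛❓❓❓❓
🟩⬜🟩🟩⬜⬜🟩⬜🟩❓❓❓
🟩🟩⬜🟩🟫🟩🟩🟫🟫❓❓❓
🟩🟫🟦🟩⬛🟫🔴⬜🟩❓❓❓
🟫🟩🟩🟩🟩🟩⬜🟩🟩❓❓❓
❓❓❓🟦🟦🟦🟩🟩⬜❓❓❓
❓❓❓❓❓❓❓❓❓❓❓❓
❓❓❓❓❓❓❓❓❓❓❓❓
❓❓❓❓❓❓❓❓❓❓❓❓

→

❓❓❓❓❓❓❓❓❓❓❓❓
❓❓❓❓❓❓❓❓❓❓❓❓
🟩❓❓❓❓❓❓❓❓❓❓❓
⬜🟩🟩⬜🟦🟫⬛❓❓❓❓❓
⬜🟩🟩⬜⬜🟩⬜🟩🟦❓❓❓
🟩⬜🟩🟫🟩🟩🟫🟫🟦❓❓❓
🟫🟦🟩⬛🟫🟩🔴🟩🟫❓❓❓
🟩🟩🟩🟩🟩⬜🟩🟩🟩❓❓❓
❓❓🟦🟦🟦🟩🟩⬜🟩❓❓❓
❓❓❓❓❓❓❓❓❓❓❓❓
❓❓❓❓❓❓❓❓❓❓❓❓
❓❓❓❓❓❓❓❓❓❓❓❓

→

❓❓❓❓❓❓❓❓❓❓❓❓
❓❓❓❓❓❓❓❓❓❓❓❓
❓❓❓❓❓❓❓❓❓❓❓❓
🟩🟩⬜🟦🟫⬛❓❓❓❓❓❓
🟩🟩⬜⬜🟩⬜🟩🟦⬛❓❓❓
⬜🟩🟫🟩🟩🟫🟫🟦🟩❓❓❓
🟦🟩⬛🟫🟩⬜🔴🟫🟩❓❓❓
🟩🟩🟩🟩⬜🟩🟩🟩🟩❓❓❓
❓🟦🟦🟦🟩🟩⬜🟩🟩❓❓❓
❓❓❓❓❓❓❓❓❓❓❓❓
❓❓❓❓❓❓❓❓❓❓❓❓
❓❓❓❓❓❓❓❓❓❓❓❓

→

❓❓❓❓❓❓❓❓❓❓❓❓
❓❓❓❓❓❓❓❓❓❓❓❓
❓❓❓❓❓❓❓❓❓❓❓❓
🟩⬜🟦🟫⬛❓❓❓❓❓❓❓
🟩⬜⬜🟩⬜🟩🟦⬛⬛❓❓❓
🟩🟫🟩🟩🟫🟫🟦🟩⬛❓❓❓
🟩⬛🟫🟩⬜🟩🔴🟩🟩❓❓❓
🟩🟩🟩⬜🟩🟩🟩🟩⬛❓❓❓
🟦🟦🟦🟩🟩⬜🟩🟩🟩❓❓❓
❓❓❓❓❓❓❓❓❓❓❓❓
❓❓❓❓❓❓❓❓❓❓❓❓
❓❓❓❓❓❓❓❓❓❓❓❓

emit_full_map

⬜🟫🟩🟫🟩❓❓❓❓❓❓❓❓❓❓
🟩🟦🟩⬜⬜🟩🟩⬜🟦🟫⬛❓❓❓❓
🟩🟩🟩🟩⬜🟩🟩⬜⬜🟩⬜🟩🟦⬛⬛
🟫🟦🟫🟩🟩⬜🟩🟫🟩🟩🟫🟫🟦🟩⬛
🟦🟫🟫🟩🟫🟦🟩⬛🟫🟩⬜🟩🔴🟩🟩
⬜⬜⬛🟫🟩🟩🟩🟩🟩⬜🟩🟩🟩🟩⬛
❓❓❓❓❓❓🟦🟦🟦🟩🟩⬜🟩🟩🟩

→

❓❓❓❓❓❓❓❓❓❓❓❓
❓❓❓❓❓❓❓❓❓❓❓❓
❓❓❓❓❓❓❓❓❓❓❓❓
⬜🟦🟫⬛❓❓❓❓❓❓❓❓
⬜⬜🟩⬜🟩🟦⬛⬛⬛❓❓❓
🟫🟩🟩🟫🟫🟦🟩⬛🟩❓❓❓
⬛🟫🟩⬜🟩🟫🔴🟩🟩❓❓❓
🟩🟩⬜🟩🟩🟩🟩⬛⬜❓❓❓
🟦🟦🟩🟩⬜🟩🟩🟩🟩❓❓❓
❓❓❓❓❓❓❓❓❓❓❓❓
❓❓❓❓❓❓❓❓❓❓❓❓
❓❓❓❓❓❓❓❓❓❓❓❓

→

❓❓❓❓❓❓❓❓❓❓❓❓
❓❓❓❓❓❓❓❓❓❓❓❓
❓❓❓❓❓❓❓❓❓❓❓❓
🟦🟫⬛❓❓❓❓❓❓❓❓❓
⬜🟩⬜🟩🟦⬛⬛⬛🟫❓❓❓
🟩🟩🟫🟫🟦🟩⬛🟩🟩❓❓❓
🟫🟩⬜🟩🟫🟩🔴🟩🟩❓❓❓
🟩⬜🟩🟩🟩🟩⬛⬜🟩❓❓❓
🟦🟩🟩⬜🟩🟩🟩🟩🟫❓❓❓
❓❓❓❓❓❓❓❓❓❓❓❓
❓❓❓❓❓❓❓❓❓❓❓❓
❓❓❓❓❓❓❓❓❓❓❓❓

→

❓❓❓❓❓❓❓❓❓❓❓❓
❓❓❓❓❓❓❓❓❓❓❓❓
❓❓❓❓❓❓❓❓❓❓❓❓
🟫⬛❓❓❓❓❓❓❓❓❓❓
🟩⬜🟩🟦⬛⬛⬛🟫⬜❓❓❓
🟩🟫🟫🟦🟩⬛🟩🟩🟦❓❓❓
🟩⬜🟩🟫🟩🟩🔴🟩🟩❓❓❓
⬜🟩🟩🟩🟩⬛⬜🟩🟩❓❓❓
🟩🟩⬜🟩🟩🟩🟩🟫⬛❓❓❓
❓❓❓❓❓❓❓❓❓❓❓❓
❓❓❓❓❓❓❓❓❓❓❓❓
❓❓❓❓❓❓❓❓❓❓❓❓

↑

❓❓❓❓❓❓❓❓❓❓❓❓
❓❓❓❓❓❓❓❓❓❓❓❓
❓❓❓❓❓❓❓❓❓❓❓❓
❓❓❓❓❓❓❓❓❓❓❓❓
🟫⬛❓❓🟩🟩🟫🟩🟩❓❓❓
🟩⬜🟩🟦⬛⬛⬛🟫⬜❓❓❓
🟩🟫🟫🟦🟩⬛🔴🟩🟦❓❓❓
🟩⬜🟩🟫🟩🟩🟩🟩🟩❓❓❓
⬜🟩🟩🟩🟩⬛⬜🟩🟩❓❓❓
🟩🟩⬜🟩🟩🟩🟩🟫⬛❓❓❓
❓❓❓❓❓❓❓❓❓❓❓❓
❓❓❓❓❓❓❓❓❓❓❓❓

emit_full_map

⬜🟫🟩🟫🟩❓❓❓❓❓❓❓❓❓❓❓❓❓
🟩🟦🟩⬜⬜🟩🟩⬜🟦🟫⬛❓❓🟩🟩🟫🟩🟩
🟩🟩🟩🟩⬜🟩🟩⬜⬜🟩⬜🟩🟦⬛⬛⬛🟫⬜
🟫🟦🟫🟩🟩⬜🟩🟫🟩🟩🟫🟫🟦🟩⬛🔴🟩🟦
🟦🟫🟫🟩🟫🟦🟩⬛🟫🟩⬜🟩🟫🟩🟩🟩🟩🟩
⬜⬜⬛🟫🟩🟩🟩🟩🟩⬜🟩🟩🟩🟩⬛⬜🟩🟩
❓❓❓❓❓❓🟦🟦🟦🟩🟩⬜🟩🟩🟩🟩🟫⬛

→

❓❓❓❓❓❓❓❓❓❓❓❓
❓❓❓❓❓❓❓❓❓❓❓❓
❓❓❓❓❓❓❓❓❓❓❓❓
❓❓❓❓❓❓❓❓❓❓❓❓
⬛❓❓🟩🟩🟫🟩🟩🟩❓❓❓
⬜🟩🟦⬛⬛⬛🟫⬜🟩❓❓❓
🟫🟫🟦🟩⬛🟩🔴🟦🟩❓❓❓
⬜🟩🟫🟩🟩🟩🟩🟩🟫❓❓❓
🟩🟩🟩🟩⬛⬜🟩🟩🟫❓❓❓
🟩⬜🟩🟩🟩🟩🟫⬛❓❓❓❓
❓❓❓❓❓❓❓❓❓❓❓❓
❓❓❓❓❓❓❓❓❓❓❓❓

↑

❓❓❓❓❓❓❓❓❓❓❓❓
❓❓❓❓❓❓❓❓❓❓❓❓
❓❓❓❓❓❓❓❓❓❓❓❓
❓❓❓❓❓❓❓❓❓❓❓❓
❓❓❓❓🟩🟫⬜🟫🟫❓❓❓
⬛❓❓🟩🟩🟫🟩🟩🟩❓❓❓
⬜🟩🟦⬛⬛⬛🔴⬜🟩❓❓❓
🟫🟫🟦🟩⬛🟩🟩🟦🟩❓❓❓
⬜🟩🟫🟩🟩🟩🟩🟩🟫❓❓❓
🟩🟩🟩🟩⬛⬜🟩🟩🟫❓❓❓
🟩⬜🟩🟩🟩🟩🟫⬛❓❓❓❓
❓❓❓❓❓❓❓❓❓❓❓❓

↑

❓❓❓❓❓❓❓❓❓❓❓❓
❓❓❓❓❓❓❓❓❓❓❓❓
❓❓❓❓❓❓❓❓❓❓❓❓
❓❓❓❓❓❓❓❓❓❓❓❓
❓❓❓❓⬜🟩⬜🟫⬛❓❓❓
❓❓❓❓🟩🟫⬜🟫🟫❓❓❓
⬛❓❓🟩🟩🟫🔴🟩🟩❓❓❓
⬜🟩🟦⬛⬛⬛🟫⬜🟩❓❓❓
🟫🟫🟦🟩⬛🟩🟩🟦🟩❓❓❓
⬜🟩🟫🟩🟩🟩🟩🟩🟫❓❓❓
🟩🟩🟩🟩⬛⬜🟩🟩🟫❓❓❓
🟩⬜🟩🟩🟩🟩🟫⬛❓❓❓❓

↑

❓❓❓❓❓❓❓❓❓❓❓❓
❓❓❓❓❓❓❓❓❓❓❓❓
❓❓❓❓❓❓❓❓❓❓❓❓
❓❓❓❓❓❓❓❓❓❓❓❓
❓❓❓❓🟫🟫🟩🟦🟦❓❓❓
❓❓❓❓⬜🟩⬜🟫⬛❓❓❓
❓❓❓❓🟩🟫🔴🟫🟫❓❓❓
⬛❓❓🟩🟩🟫🟩🟩🟩❓❓❓
⬜🟩🟦⬛⬛⬛🟫⬜🟩❓❓❓
🟫🟫🟦🟩⬛🟩🟩🟦🟩❓❓❓
⬜🟩🟫🟩🟩🟩🟩🟩🟫❓❓❓
🟩🟩🟩🟩⬛⬜🟩🟩🟫❓❓❓

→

❓❓❓❓❓❓❓❓❓❓❓❓
❓❓❓❓❓❓❓❓❓❓❓❓
❓❓❓❓❓❓❓❓❓❓❓❓
❓❓❓❓❓❓❓❓❓❓❓❓
❓❓❓🟫🟫🟩🟦🟦⬛❓❓❓
❓❓❓⬜🟩⬜🟫⬛🟫❓❓❓
❓❓❓🟩🟫⬜🔴🟫🟩❓❓❓
❓❓🟩🟩🟫🟩🟩🟩⬜❓❓❓
🟩🟦⬛⬛⬛🟫⬜🟩⬜❓❓❓
🟫🟦🟩⬛🟩🟩🟦🟩❓❓❓❓
🟩🟫🟩🟩🟩🟩🟩🟫❓❓❓❓
🟩🟩🟩⬛⬜🟩🟩🟫❓❓❓❓

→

❓❓❓❓❓❓❓❓❓❓❓❓
❓❓❓❓❓❓❓❓❓❓❓❓
❓❓❓❓❓❓❓❓❓❓❓❓
❓❓❓❓❓❓❓❓❓❓❓❓
❓❓🟫🟫🟩🟦🟦⬛🟩❓❓❓
❓❓⬜🟩⬜🟫⬛🟫🟩❓❓❓
❓❓🟩🟫⬜🟫🔴🟩🟩❓❓❓
❓🟩🟩🟫🟩🟩🟩⬜🟫❓❓❓
🟦⬛⬛⬛🟫⬜🟩⬜⬜❓❓❓
🟦🟩⬛🟩🟩🟦🟩❓❓❓❓❓
🟫🟩🟩🟩🟩🟩🟫❓❓❓❓❓
🟩🟩⬛⬜🟩🟩🟫❓❓❓❓❓

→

❓❓❓❓❓❓❓❓❓❓❓❓
❓❓❓❓❓❓❓❓❓❓❓❓
❓❓❓❓❓❓❓❓❓❓❓❓
❓❓❓❓❓❓❓❓❓❓❓❓
❓🟫🟫🟩🟦🟦⬛🟩🟩❓❓❓
❓⬜🟩⬜🟫⬛🟫🟩⬜❓❓❓
❓🟩🟫⬜🟫🟫🔴🟩⬜❓❓❓
🟩🟩🟫🟩🟩🟩⬜🟫⬜❓❓❓
⬛⬛⬛🟫⬜🟩⬜⬜🟩❓❓❓
🟩⬛🟩🟩🟦🟩❓❓❓❓❓❓
🟩🟩🟩🟩🟩🟫❓❓❓❓❓❓
🟩⬛⬜🟩🟩🟫❓❓❓❓❓❓

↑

❓❓❓❓❓❓❓❓❓❓❓❓
❓❓❓❓❓❓❓❓❓❓❓❓
❓❓❓❓❓❓❓❓❓❓❓❓
❓❓❓❓❓❓❓❓❓❓❓❓
❓❓❓❓🟩🟩🟩⬛⬜❓❓❓
❓🟫🟫🟩🟦🟦⬛🟩🟩❓❓❓
❓⬜🟩⬜🟫⬛🔴🟩⬜❓❓❓
❓🟩🟫⬜🟫🟫🟩🟩⬜❓❓❓
🟩🟩🟫🟩🟩🟩⬜🟫⬜❓❓❓
⬛⬛⬛🟫⬜🟩⬜⬜🟩❓❓❓
🟩⬛🟩🟩🟦🟩❓❓❓❓❓❓
🟩🟩🟩🟩🟩🟫❓❓❓❓❓❓

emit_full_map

❓❓❓❓❓❓❓❓❓❓❓❓❓❓❓❓❓🟩🟩🟩⬛⬜
❓❓❓❓❓❓❓❓❓❓❓❓❓❓🟫🟫🟩🟦🟦⬛🟩🟩
❓❓❓❓❓❓❓❓❓❓❓❓❓❓⬜🟩⬜🟫⬛🔴🟩⬜
⬜🟫🟩🟫🟩❓❓❓❓❓❓❓❓❓🟩🟫⬜🟫🟫🟩🟩⬜
🟩🟦🟩⬜⬜🟩🟩⬜🟦🟫⬛❓❓🟩🟩🟫🟩🟩🟩⬜🟫⬜
🟩🟩🟩🟩⬜🟩🟩⬜⬜🟩⬜🟩🟦⬛⬛⬛🟫⬜🟩⬜⬜🟩
🟫🟦🟫🟩🟩⬜🟩🟫🟩🟩🟫🟫🟦🟩⬛🟩🟩🟦🟩❓❓❓
🟦🟫🟫🟩🟫🟦🟩⬛🟫🟩⬜🟩🟫🟩🟩🟩🟩🟩🟫❓❓❓
⬜⬜⬛🟫🟩🟩🟩🟩🟩⬜🟩🟩🟩🟩⬛⬜🟩🟩🟫❓❓❓
❓❓❓❓❓❓🟦🟦🟦🟩🟩⬜🟩🟩🟩🟩🟫⬛❓❓❓❓
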